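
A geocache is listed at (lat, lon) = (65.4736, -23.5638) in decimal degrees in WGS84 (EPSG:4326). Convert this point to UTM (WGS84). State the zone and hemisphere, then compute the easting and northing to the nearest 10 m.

Longitude -23.5638° lies in the 6° band [-24°, -18°), giving zone 27; latitude is north of the equator, so 27N.
Zone 27 central meridian λ₀ = 6×27 − 183 = -21°; Δλ = -2.5638°.
Transverse Mercator on WGS84 with k₀ = 0.9996 gives E = 381270.423 m, N = 7263655.280 m.

Zone 27N: E 381270 m, N 7263660 m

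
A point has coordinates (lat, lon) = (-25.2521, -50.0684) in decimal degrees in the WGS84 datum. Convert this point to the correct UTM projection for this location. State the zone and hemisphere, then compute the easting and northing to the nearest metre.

Longitude -50.0684° lies in the 6° band [-54°, -48°), giving zone 22; latitude is south of the equator, so 22S.
Zone 22 central meridian λ₀ = 6×22 − 183 = -51°; Δλ = +0.9316°.
Transverse Mercator on WGS84 with k₀ = 0.9996 gives E = 593817.409 m, N = 7206811.711 m.

Zone 22S: E 593817 m, N 7206812 m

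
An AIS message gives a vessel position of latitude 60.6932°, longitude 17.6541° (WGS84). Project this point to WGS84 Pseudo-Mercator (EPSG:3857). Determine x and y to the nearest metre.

Web Mercator is spherical with R = a = 6378137 m.
x = R·λ = 6378137 × 0.308122171 = 1965245.422 m.
y = R·ln tan(π/4 + φ/2) = 6378137 × 1.341412878 = 8555715.111 m.

x 1965245 m, y 8555715 m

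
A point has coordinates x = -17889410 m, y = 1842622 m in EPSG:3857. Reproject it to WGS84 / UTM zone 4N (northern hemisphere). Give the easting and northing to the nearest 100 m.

Web Mercator inverse (R = 6378137 m) → φ = 16.32699634°, λ = -160.70330427°.
UTM 4N forward: E = 318037.421 m, N = 1805866.949 m.

E 318000 m, N 1805900 m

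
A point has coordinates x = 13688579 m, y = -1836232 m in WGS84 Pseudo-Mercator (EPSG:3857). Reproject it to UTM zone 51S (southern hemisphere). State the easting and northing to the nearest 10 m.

E 496430 m, N 8200990 m

Web Mercator inverse (R = 6378137 m) → φ = -16.27190111°, λ = 122.96659734°.
UTM 51S forward: E = 496431.069 m, N = 8200987.766 m.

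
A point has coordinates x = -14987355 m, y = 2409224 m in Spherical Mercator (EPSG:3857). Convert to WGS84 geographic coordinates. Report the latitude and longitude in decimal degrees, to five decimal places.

lat 21.14540°, lon -134.63370°

R = 6378137 m. λ = x/R = -134.63370065°.
φ = 2·arctan(exp(y/R)) − 90° = 2·arctan(1.45897) − 90° = 21.14539620°.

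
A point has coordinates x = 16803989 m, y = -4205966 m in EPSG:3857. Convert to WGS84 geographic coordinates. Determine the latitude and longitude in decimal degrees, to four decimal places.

R = 6378137 m. λ = x/R = 150.95280153°.
φ = 2·arctan(exp(y/R)) − 90° = 2·arctan(0.51714) − 90° = -35.30909749°.

lat -35.3091°, lon 150.9528°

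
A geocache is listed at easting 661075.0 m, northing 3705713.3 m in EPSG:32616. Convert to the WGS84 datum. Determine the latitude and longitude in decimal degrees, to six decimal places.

Zone 16N: λ₀ = -87°, k₀ = 0.9996, false easting 500000 m.
Meridian distance M = (N − FN)/k₀ = 3707196.2 m.
Inverse transverse Mercator on WGS84 gives φ = 33.47880026°, λ = -85.26640026°.

lat 33.478800°, lon -85.266400°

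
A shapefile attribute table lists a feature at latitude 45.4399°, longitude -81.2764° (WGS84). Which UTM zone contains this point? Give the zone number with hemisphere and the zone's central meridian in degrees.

Zone 17N, central meridian -81°

UTM zone = ⌊(λ + 180)/6⌋ + 1; -81.2764° ∈ [-84°, -78°) → zone 17.
Hemisphere: N (φ ≥ 0).
Central meridian λ₀ = 6×17 − 183 = -81°.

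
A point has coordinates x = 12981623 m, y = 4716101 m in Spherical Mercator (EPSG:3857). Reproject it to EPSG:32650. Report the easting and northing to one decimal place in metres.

Web Mercator inverse (R = 6378137 m) → φ = 38.96109992°, λ = 116.61590354°.
UTM 50N forward: E = 466722.157 m, N = 4312529.952 m.

E 466722.2 m, N 4312530.0 m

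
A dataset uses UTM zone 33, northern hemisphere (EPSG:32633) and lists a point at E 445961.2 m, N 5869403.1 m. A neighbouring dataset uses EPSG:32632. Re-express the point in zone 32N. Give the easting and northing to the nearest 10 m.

UTM 33N → geographic: φ = 52.97149995°, λ = 14.19529976°.
UTM 32N (λ₀ = 9°) forward: E = 848756.529 m, N = 5881738.233 m.

E 848760 m, N 5881740 m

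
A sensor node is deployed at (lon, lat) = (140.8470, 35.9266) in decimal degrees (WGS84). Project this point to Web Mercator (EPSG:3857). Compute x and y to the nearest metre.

x 15679016 m, y 4290526 m

Web Mercator is spherical with R = a = 6378137 m.
x = R·λ = 6378137 × 2.458243892 = 15679016.320 m.
y = R·ln tan(π/4 + φ/2) = 6378137 × 0.672692722 = 4290526.340 m.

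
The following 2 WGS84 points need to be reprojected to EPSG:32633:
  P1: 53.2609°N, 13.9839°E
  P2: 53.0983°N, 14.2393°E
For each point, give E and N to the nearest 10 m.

UTM zone 33N: λ₀ = 15°, k₀ = 0.9996.
P1 (53.2609°, 13.9839°) → (432221.931, 5901775.784) m.
P2 (53.0983°, 14.2393°) → (449065.580, 5883476.074) m.

P1: E 432220 m, N 5901780 m; P2: E 449070 m, N 5883480 m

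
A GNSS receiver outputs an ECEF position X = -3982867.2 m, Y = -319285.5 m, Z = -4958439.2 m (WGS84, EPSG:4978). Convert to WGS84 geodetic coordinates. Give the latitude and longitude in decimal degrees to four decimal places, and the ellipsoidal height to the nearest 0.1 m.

λ = atan2(Y, X) = -175.41670017°; p = √(X²+Y²) = 3995644.4 m.
Bowring's method on WGS84 (a = 6378137 m, b = 6356752.314 m) gives φ = -51.32499988°, h = 2843.917 m.

lat -51.3250°, lon -175.4167°, h 2843.9 m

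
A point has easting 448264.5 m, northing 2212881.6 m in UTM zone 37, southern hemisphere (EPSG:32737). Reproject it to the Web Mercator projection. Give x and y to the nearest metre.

Unproject from UTM 37S (λ₀ = 39°) → φ = -70.18529960°, λ = 37.63239934°.
Web Mercator (R = 6378137 m): x = 4189219.531 m, y = -11129295.961 m.

x 4189220 m, y -11129296 m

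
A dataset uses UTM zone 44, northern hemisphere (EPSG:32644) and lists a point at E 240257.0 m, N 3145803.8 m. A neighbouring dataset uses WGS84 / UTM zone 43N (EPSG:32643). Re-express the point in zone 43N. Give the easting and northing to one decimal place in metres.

E 828082.2 m, N 3147508.0 m

UTM 44N → geographic: φ = 28.41290044°, λ = 78.34859984°.
UTM 43N (λ₀ = 75°) forward: E = 828082.189 m, N = 3147508.012 m.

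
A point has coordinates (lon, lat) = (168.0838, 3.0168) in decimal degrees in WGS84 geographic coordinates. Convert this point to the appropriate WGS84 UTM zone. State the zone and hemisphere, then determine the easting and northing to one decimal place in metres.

Zone 59N: E 175806.5 m, N 333884.6 m

Longitude 168.0838° lies in the 6° band [168°, 174°), giving zone 59; latitude is north of the equator, so 59N.
Zone 59 central meridian λ₀ = 6×59 − 183 = 171°; Δλ = -2.9162°.
Transverse Mercator on WGS84 with k₀ = 0.9996 gives E = 175806.493 m, N = 333884.623 m.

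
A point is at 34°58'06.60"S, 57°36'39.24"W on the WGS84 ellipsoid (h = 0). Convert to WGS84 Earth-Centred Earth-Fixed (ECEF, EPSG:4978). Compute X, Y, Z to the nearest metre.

X 2802836 m, Y -4418420 m, Z -3635004 m

WGS84: a = 6378137 m, e² = 0.006694380; N(φ) = a/√(1−e²sin²φ) = 6385161.111 m.
X = (N+h)·cosφ·cosλ = 2802835.943 m; Y = (N+h)·cosφ·sinλ = -4418420.470 m; Z = (N(1−e²)+h)·sinφ = -3635003.734 m.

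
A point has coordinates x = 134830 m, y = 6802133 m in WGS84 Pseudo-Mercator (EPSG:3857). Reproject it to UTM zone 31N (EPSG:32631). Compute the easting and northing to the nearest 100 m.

Web Mercator inverse (R = 6378137 m) → φ = 52.01110152°, λ = 1.21119850°.
UTM 31N forward: E = 377232.998 m, N = 5763783.562 m.

E 377200 m, N 5763800 m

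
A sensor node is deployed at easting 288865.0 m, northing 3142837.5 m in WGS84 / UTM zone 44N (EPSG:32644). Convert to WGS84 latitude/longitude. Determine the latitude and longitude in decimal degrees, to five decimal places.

Zone 44N: λ₀ = 81°, k₀ = 0.9996, false easting 500000 m.
Meridian distance M = (N − FN)/k₀ = 3144095.1 m.
Inverse transverse Mercator on WGS84 gives φ = 28.39490002°, λ = 78.84500040°.

lat 28.39490°, lon 78.84500°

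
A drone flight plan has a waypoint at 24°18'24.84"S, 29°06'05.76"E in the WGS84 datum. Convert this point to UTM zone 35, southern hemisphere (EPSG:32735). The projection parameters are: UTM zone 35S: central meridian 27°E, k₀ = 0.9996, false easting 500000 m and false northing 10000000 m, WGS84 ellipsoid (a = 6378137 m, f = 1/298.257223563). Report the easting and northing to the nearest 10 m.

Zone 35 central meridian λ₀ = 6×35 − 183 = 27°; Δλ = +2.1016°.
Transverse Mercator on WGS84 with k₀ = 0.9996 gives E = 713277.855 m, N = 7310184.125 m.

E 713280 m, N 7310180 m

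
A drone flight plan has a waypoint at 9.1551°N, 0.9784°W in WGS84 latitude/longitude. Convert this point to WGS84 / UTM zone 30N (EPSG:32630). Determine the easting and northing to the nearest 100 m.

E 722200 m, N 1012600 m

Zone 30 central meridian λ₀ = 6×30 − 183 = -3°; Δλ = +2.0216°.
Transverse Mercator on WGS84 with k₀ = 0.9996 gives E = 722150.720 m, N = 1012623.431 m.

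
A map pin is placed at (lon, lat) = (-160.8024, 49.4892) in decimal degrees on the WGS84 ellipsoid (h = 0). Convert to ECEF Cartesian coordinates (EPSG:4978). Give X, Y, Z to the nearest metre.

X -3920373 m, Y -1365034 m, Z 4826077 m

WGS84: a = 6378137 m, e² = 0.006694380; N(φ) = a/√(1−e²sin²φ) = 6390513.220 m.
X = (N+h)·cosφ·cosλ = -3920373.370 m; Y = (N+h)·cosφ·sinλ = -1365034.322 m; Z = (N(1−e²)+h)·sinφ = 4826076.647 m.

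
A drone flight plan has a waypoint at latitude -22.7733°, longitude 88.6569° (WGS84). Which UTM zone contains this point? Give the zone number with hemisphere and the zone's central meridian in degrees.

Zone 45S, central meridian 87°

UTM zone = ⌊(λ + 180)/6⌋ + 1; 88.6569° ∈ [84°, 90°) → zone 45.
Hemisphere: S (φ < 0).
Central meridian λ₀ = 6×45 − 183 = 87°.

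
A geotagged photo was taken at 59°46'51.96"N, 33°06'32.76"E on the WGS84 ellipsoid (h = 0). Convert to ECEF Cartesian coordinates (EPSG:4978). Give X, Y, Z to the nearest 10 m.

X 2695670 m, Y 1757890 m, Z 5488240 m

WGS84: a = 6378137 m, e² = 0.006694380; N(φ) = a/√(1−e²sin²φ) = 6394137.847 m.
X = (N+h)·cosφ·cosλ = 2695668.589 m; Y = (N+h)·cosφ·sinλ = 1757894.392 m; Z = (N(1−e²)+h)·sinφ = 5488242.947 m.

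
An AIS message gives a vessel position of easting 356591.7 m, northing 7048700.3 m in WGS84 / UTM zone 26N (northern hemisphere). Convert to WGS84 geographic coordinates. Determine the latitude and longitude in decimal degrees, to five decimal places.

lat 63.53740°, lon -29.88510°

Zone 26N: λ₀ = -27°, k₀ = 0.9996, false easting 500000 m.
Meridian distance M = (N − FN)/k₀ = 7051520.9 m.
Inverse transverse Mercator on WGS84 gives φ = 63.53739987°, λ = -29.88510054°.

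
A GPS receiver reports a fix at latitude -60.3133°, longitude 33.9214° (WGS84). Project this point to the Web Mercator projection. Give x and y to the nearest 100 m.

x 3776100 m, y -8469800 m

Web Mercator is spherical with R = a = 6378137 m.
x = R·λ = 6378137 × 0.592040117 = 3776112.975 m.
y = R·ln tan(π/4 + φ/2) = 6378137 × -1.327946303 = -8469823.451 m.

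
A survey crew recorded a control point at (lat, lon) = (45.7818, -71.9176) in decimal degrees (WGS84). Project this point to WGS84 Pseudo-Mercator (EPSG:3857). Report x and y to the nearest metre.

x -8005831 m, y 5745451 m

Web Mercator is spherical with R = a = 6378137 m.
x = R·λ = 6378137 × -1.255198910 = -8005830.611 m.
y = R·ln tan(π/4 + φ/2) = 6378137 × 0.900803981 = 5745451.200 m.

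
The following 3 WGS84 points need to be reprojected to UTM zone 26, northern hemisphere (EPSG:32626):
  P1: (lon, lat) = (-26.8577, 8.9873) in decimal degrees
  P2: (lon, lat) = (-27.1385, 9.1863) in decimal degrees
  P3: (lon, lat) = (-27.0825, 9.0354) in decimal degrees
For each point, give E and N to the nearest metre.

UTM zone 26N: λ₀ = -27°, k₀ = 0.9996.
P1 (8.9873°, -26.8577°) → (515641.321, 993451.135) m.
P2 (9.1863°, -27.1385°) → (484784.767, 1015452.026) m.
P3 (9.0354°, -27.0825°) → (490932.976, 998766.932) m.

P1: E 515641 m, N 993451 m; P2: E 484785 m, N 1015452 m; P3: E 490933 m, N 998767 m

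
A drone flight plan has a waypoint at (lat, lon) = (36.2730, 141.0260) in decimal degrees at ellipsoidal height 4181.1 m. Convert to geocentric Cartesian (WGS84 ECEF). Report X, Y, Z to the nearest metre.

X -4004943 m, Y 3240131 m, Z 3755130 m

WGS84: a = 6378137 m, e² = 0.006694380; N(φ) = a/√(1−e²sin²φ) = 6385622.892 m.
X = (N+h)·cosφ·cosλ = -4004942.671 m; Y = (N+h)·cosφ·sinλ = 3240130.598 m; Z = (N(1−e²)+h)·sinφ = 3755129.988 m.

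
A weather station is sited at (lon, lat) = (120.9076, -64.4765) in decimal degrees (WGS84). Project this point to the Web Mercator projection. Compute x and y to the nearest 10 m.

x 13459370 m, y -9471810 m

Web Mercator is spherical with R = a = 6378137 m.
x = R·λ = 6378137 × 2.110235711 = 13459372.465 m.
y = R·ln tan(π/4 + φ/2) = 6378137 × -1.485043515 = -9471810.991 m.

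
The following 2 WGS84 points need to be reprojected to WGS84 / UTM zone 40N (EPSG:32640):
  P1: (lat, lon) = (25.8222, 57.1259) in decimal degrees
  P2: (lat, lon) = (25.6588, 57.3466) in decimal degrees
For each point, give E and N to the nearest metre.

UTM zone 40N: λ₀ = 57°, k₀ = 0.9996.
P1 (25.8222°, 57.1259°) → (512618.691, 2855999.893) m.
P2 (25.6588°, 57.3466°) → (534786.640, 2837944.545) m.

P1: E 512619 m, N 2856000 m; P2: E 534787 m, N 2837945 m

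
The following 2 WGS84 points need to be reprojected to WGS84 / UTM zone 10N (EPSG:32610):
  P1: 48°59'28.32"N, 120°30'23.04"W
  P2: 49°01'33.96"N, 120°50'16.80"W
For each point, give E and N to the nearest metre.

P1: E 682412 m, N 5429474 m; P2: E 658046 m, N 5432609 m

UTM zone 10N: λ₀ = -123°, k₀ = 0.9996.
P1 (48.9912°, -120.5064°) → (682412.386, 5429473.781) m.
P2 (49.0261°, -120.8380°) → (658046.279, 5432609.030) m.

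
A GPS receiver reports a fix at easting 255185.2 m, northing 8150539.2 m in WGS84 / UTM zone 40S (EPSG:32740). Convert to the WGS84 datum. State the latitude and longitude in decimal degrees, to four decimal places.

Zone 40S: λ₀ = 57°, k₀ = 0.9996, false easting 500000 m, false northing 10000000 m.
Meridian distance M = (N − FN)/k₀ = -1850200.9 m.
Inverse transverse Mercator on WGS84 gives φ = -16.71519976°, λ = 54.70400045°.

lat -16.7152°, lon 54.7040°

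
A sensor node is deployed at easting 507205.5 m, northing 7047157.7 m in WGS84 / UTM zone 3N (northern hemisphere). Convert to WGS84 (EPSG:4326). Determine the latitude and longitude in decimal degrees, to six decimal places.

lat 63.552500°, lon -164.854999°

Zone 3N: λ₀ = -165°, k₀ = 0.9996, false easting 500000 m.
Meridian distance M = (N − FN)/k₀ = 7049977.7 m.
Inverse transverse Mercator on WGS84 gives φ = 63.55249978°, λ = -164.85499929°.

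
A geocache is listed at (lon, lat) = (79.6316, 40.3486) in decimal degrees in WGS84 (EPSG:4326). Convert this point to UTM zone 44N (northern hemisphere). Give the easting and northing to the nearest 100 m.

E 383800 m, N 4467300 m

Zone 44 central meridian λ₀ = 6×44 − 183 = 81°; Δλ = -1.3684°.
Transverse Mercator on WGS84 with k₀ = 0.9996 gives E = 383788.122 m, N = 4467348.149 m.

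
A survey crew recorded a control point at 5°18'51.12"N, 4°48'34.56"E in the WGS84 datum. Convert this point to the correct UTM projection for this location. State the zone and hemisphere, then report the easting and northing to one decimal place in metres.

Zone 31N: E 700536.4 m, N 587689.0 m

Longitude 4.8096° lies in the 6° band [0°, 6°), giving zone 31; latitude is north of the equator, so 31N.
Zone 31 central meridian λ₀ = 6×31 − 183 = 3°; Δλ = +1.8096°.
Transverse Mercator on WGS84 with k₀ = 0.9996 gives E = 700536.417 m, N = 587689.032 m.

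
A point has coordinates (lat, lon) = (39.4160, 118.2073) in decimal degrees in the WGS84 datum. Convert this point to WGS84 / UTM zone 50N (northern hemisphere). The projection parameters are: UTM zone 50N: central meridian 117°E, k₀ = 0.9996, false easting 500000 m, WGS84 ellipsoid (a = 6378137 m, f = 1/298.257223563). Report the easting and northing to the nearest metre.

Zone 50 central meridian λ₀ = 6×50 − 183 = 117°; Δλ = +1.2073°.
Transverse Mercator on WGS84 with k₀ = 0.9996 gives E = 603928.807 m, N = 4363637.501 m.

E 603929 m, N 4363638 m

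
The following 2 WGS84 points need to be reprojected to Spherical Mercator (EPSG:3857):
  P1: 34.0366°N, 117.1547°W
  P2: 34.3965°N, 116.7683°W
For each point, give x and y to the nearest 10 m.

P1: x -13041600 m, y 4033720 m; P2: x -12998590 m, y 4082170 m

Web Mercator: x = R·λ, y = R·ln tan(π/4+φ/2), R = 6378137 m.
P1 (34.0366°, -117.1547°) → (-13041601.548, 4033717.571) m.
P2 (34.3965°, -116.7683°) → (-12998587.697, 4082167.360) m.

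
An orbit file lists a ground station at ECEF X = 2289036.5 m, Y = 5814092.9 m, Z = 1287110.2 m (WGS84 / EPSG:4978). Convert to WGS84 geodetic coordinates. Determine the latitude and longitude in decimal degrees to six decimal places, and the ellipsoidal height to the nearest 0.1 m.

lat 11.715700°, lon 68.510200°, h 2394.2 m

λ = atan2(Y, X) = 68.51020029°; p = √(X²+Y²) = 6248469.0 m.
Bowring's method on WGS84 (a = 6378137 m, b = 6356752.314 m) gives φ = 11.71569972°, h = 2394.154 m.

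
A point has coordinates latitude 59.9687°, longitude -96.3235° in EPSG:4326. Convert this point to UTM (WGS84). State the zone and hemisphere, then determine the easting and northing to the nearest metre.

Zone 14N: E 649403 m, N 6650947 m

Longitude -96.3235° lies in the 6° band [-102°, -96°), giving zone 14; latitude is north of the equator, so 14N.
Zone 14 central meridian λ₀ = 6×14 − 183 = -99°; Δλ = +2.6765°.
Transverse Mercator on WGS84 with k₀ = 0.9996 gives E = 649402.848 m, N = 6650947.329 m.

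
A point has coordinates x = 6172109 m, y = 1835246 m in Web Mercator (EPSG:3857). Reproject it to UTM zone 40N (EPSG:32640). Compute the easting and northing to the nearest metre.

E 333830 m, N 1798703 m

Web Mercator inverse (R = 6378137 m) → φ = 16.26339834°, λ = 55.44499850°.
UTM 40N forward: E = 333830.335 m, N = 1798702.998 m.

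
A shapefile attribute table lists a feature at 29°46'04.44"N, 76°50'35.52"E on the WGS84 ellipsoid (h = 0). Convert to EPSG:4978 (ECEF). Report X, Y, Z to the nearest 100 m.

X 1261200 m, Y 5395600 m, Z 3148100 m

WGS84: a = 6378137 m, e² = 0.006694380; N(φ) = a/√(1−e²sin²φ) = 6383406.011 m.
X = (N+h)·cosφ·cosλ = 1261241.604 m; Y = (N+h)·cosφ·sinλ = 5395626.863 m; Z = (N(1−e²)+h)·sinφ = 3148066.294 m.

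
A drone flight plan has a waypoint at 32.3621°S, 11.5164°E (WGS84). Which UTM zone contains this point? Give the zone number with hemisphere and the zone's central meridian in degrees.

UTM zone = ⌊(λ + 180)/6⌋ + 1; 11.5164° ∈ [6°, 12°) → zone 32.
Hemisphere: S (φ < 0).
Central meridian λ₀ = 6×32 − 183 = 9°.

Zone 32S, central meridian 9°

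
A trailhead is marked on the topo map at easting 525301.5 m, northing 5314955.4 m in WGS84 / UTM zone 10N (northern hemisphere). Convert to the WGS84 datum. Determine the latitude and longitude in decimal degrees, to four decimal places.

lat 47.9874°, lon -122.6609°

Zone 10N: λ₀ = -123°, k₀ = 0.9996, false easting 500000 m.
Meridian distance M = (N − FN)/k₀ = 5317082.2 m.
Inverse transverse Mercator on WGS84 gives φ = 47.98739983°, λ = -122.66089972°.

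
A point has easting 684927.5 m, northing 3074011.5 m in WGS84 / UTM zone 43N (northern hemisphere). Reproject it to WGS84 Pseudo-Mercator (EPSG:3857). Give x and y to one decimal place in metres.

Unproject from UTM 43N (λ₀ = 75°) → φ = 27.77790012°, λ = 76.87679984°.
Web Mercator (R = 6378137 m): x = 8557886.211 m, y = 3221000.824 m.

x 8557886.2 m, y 3221000.8 m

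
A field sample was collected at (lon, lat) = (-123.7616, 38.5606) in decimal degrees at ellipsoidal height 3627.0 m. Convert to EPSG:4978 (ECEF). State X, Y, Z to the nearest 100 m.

WGS84: a = 6378137 m, e² = 0.006694380; N(φ) = a/√(1−e²sin²φ) = 6386448.421 m.
X = (N+h)·cosφ·cosλ = -2776867.213 m; Y = (N+h)·cosφ·sinλ = -4154054.595 m; Z = (N(1−e²)+h)·sinφ = 3956552.642 m.

X -2776900 m, Y -4154100 m, Z 3956600 m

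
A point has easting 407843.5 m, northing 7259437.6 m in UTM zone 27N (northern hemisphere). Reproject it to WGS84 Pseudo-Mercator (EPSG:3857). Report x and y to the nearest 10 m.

x -2558970 m, y 9726410 m

Unproject from UTM 27N (λ₀ = -21°) → φ = 65.44439956°, λ = -22.98760018°.
Web Mercator (R = 6378137 m): x = -2558967.946 m, y = 9726413.939 m.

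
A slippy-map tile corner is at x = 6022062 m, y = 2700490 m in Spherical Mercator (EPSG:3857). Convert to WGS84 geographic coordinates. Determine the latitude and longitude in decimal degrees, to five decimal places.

R = 6378137 m. λ = x/R = 54.09710337°.
φ = 2·arctan(exp(y/R)) − 90° = 2·arctan(1.52714) − 90° = 23.56499716°.

lat 23.56500°, lon 54.09710°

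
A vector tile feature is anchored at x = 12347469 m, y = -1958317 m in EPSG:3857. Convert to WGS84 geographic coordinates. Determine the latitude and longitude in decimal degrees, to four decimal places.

R = 6378137 m. λ = x/R = 110.91920123°.
φ = 2·arctan(exp(y/R)) − 90° = 2·arctan(0.73562) − 90° = -17.32180132°.

lat -17.3218°, lon 110.9192°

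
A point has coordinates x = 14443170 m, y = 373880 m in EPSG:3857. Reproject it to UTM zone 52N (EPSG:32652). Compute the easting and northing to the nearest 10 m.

Web Mercator inverse (R = 6378137 m) → φ = 3.35669936°, λ = 129.74520362°.
UTM 52N forward: E = 582783.524 m, N = 371051.917 m.

E 582780 m, N 371050 m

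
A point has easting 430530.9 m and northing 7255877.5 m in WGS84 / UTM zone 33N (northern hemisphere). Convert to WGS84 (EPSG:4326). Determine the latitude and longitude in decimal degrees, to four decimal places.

Zone 33N: λ₀ = 15°, k₀ = 0.9996, false easting 500000 m.
Meridian distance M = (N − FN)/k₀ = 7258781.0 m.
Inverse transverse Mercator on WGS84 gives φ = 65.41810017°, λ = 13.50330098°.

lat 65.4181°, lon 13.5033°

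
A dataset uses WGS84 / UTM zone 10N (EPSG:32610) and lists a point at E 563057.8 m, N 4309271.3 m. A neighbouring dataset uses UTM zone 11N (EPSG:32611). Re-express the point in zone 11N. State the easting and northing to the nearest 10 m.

UTM 10N → geographic: φ = 38.93009986°, λ = -122.27249996°.
UTM 11N (λ₀ = -117°) forward: E = 42859.522 m, N = 4322257.470 m.

E 42860 m, N 4322260 m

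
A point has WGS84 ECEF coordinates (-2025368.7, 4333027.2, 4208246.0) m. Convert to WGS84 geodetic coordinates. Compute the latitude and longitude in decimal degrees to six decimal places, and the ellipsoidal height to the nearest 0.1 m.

lat 41.533200°, lon 115.052600°, h 1979.9 m

λ = atan2(Y, X) = 115.05259984°; p = √(X²+Y²) = 4783016.1 m.
Bowring's method on WGS84 (a = 6378137 m, b = 6356752.314 m) gives φ = 41.53319999°, h = 1979.944 m.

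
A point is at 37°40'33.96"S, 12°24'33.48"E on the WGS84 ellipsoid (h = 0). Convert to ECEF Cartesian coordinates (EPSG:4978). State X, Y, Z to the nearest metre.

WGS84: a = 6378137 m, e² = 0.006694380; N(φ) = a/√(1−e²sin²φ) = 6386127.097 m.
X = (N+h)·cosφ·cosλ = 4936396.829 m; Y = (N+h)·cosφ·sinλ = 1086177.250 m; Z = (N(1−e²)+h)·sinφ = -3877051.967 m.

X 4936397 m, Y 1086177 m, Z -3877052 m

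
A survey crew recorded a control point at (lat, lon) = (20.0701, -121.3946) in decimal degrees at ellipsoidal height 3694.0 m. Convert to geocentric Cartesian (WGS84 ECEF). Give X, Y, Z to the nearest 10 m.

X -3123830 m, Y -5118740 m, Z 2176260 m

WGS84: a = 6378137 m, e² = 0.006694380; N(φ) = a/√(1−e²sin²φ) = 6380652.641 m.
X = (N+h)·cosφ·cosλ = -3123828.631 m; Y = (N+h)·cosφ·sinλ = -5118737.594 m; Z = (N(1−e²)+h)·sinφ = 2176255.223 m.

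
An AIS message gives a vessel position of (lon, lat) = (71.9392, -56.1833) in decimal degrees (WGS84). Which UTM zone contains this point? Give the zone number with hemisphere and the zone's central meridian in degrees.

UTM zone = ⌊(λ + 180)/6⌋ + 1; 71.9392° ∈ [66°, 72°) → zone 42.
Hemisphere: S (φ < 0).
Central meridian λ₀ = 6×42 − 183 = 69°.

Zone 42S, central meridian 69°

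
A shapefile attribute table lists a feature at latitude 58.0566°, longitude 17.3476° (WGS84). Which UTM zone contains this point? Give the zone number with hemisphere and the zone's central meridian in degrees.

Zone 33N, central meridian 15°

UTM zone = ⌊(λ + 180)/6⌋ + 1; 17.3476° ∈ [12°, 18°) → zone 33.
Hemisphere: N (φ ≥ 0).
Central meridian λ₀ = 6×33 − 183 = 15°.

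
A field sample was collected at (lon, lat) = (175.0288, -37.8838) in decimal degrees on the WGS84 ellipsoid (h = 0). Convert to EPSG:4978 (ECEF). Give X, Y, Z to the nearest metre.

X -5021400 m, Y 436772 m, Z -3895272 m

WGS84: a = 6378137 m, e² = 0.006694380; N(φ) = a/√(1−e²sin²φ) = 6386202.326 m.
X = (N+h)·cosφ·cosλ = -5021399.694 m; Y = (N+h)·cosφ·sinλ = 436772.310 m; Z = (N(1−e²)+h)·sinφ = -3895272.426 m.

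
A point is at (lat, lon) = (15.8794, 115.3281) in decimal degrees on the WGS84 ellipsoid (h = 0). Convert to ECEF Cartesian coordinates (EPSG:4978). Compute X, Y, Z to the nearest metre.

X -2625110 m, Y 5546420 m, Z 1733896 m

WGS84: a = 6378137 m, e² = 0.006694380; N(φ) = a/√(1−e²sin²φ) = 6379735.867 m.
X = (N+h)·cosφ·cosλ = -2625109.505 m; Y = (N+h)·cosφ·sinλ = 5546420.071 m; Z = (N(1−e²)+h)·sinφ = 1733895.756 m.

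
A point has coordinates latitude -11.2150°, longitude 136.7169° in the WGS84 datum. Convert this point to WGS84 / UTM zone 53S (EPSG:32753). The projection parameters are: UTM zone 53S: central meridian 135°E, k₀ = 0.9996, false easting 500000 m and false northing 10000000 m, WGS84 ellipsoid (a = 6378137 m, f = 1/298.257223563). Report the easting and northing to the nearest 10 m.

E 687450 m, N 8759700 m

Zone 53 central meridian λ₀ = 6×53 − 183 = 135°; Δλ = +1.7169°.
Transverse Mercator on WGS84 with k₀ = 0.9996 gives E = 687449.622 m, N = 8759701.394 m.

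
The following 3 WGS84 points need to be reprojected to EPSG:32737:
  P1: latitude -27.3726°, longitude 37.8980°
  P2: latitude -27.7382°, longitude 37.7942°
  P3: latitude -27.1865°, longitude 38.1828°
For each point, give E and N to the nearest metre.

P1: E 391024 m, N 6971813 m; P2: E 381152 m, N 6931216 m; P3: E 419054 m, N 6992644 m

UTM zone 37S: λ₀ = 39°, k₀ = 0.9996.
P1 (-27.3726°, 37.8980°) → (391023.616, 6971812.902) m.
P2 (-27.7382°, 37.7942°) → (381152.399, 6931215.887) m.
P3 (-27.1865°, 38.1828°) → (419053.922, 6992644.138) m.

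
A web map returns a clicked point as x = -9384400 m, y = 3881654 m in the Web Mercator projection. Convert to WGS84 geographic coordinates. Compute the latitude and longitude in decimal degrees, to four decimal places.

R = 6378137 m. λ = x/R = -84.30149952°.
φ = 2·arctan(exp(y/R)) − 90° = 2·arctan(1.83783) − 90° = 32.89710256°.

lat 32.8971°, lon -84.3015°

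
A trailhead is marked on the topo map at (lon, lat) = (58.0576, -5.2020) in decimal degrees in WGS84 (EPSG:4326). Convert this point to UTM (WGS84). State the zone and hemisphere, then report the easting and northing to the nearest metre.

Longitude 58.0576° lies in the 6° band [54°, 60°), giving zone 40; latitude is south of the equator, so 40S.
Zone 40 central meridian λ₀ = 6×40 − 183 = 57°; Δλ = +1.0576°.
Transverse Mercator on WGS84 with k₀ = 0.9996 gives E = 617209.502 m, N = 9424908.772 m.

Zone 40S: E 617210 m, N 9424909 m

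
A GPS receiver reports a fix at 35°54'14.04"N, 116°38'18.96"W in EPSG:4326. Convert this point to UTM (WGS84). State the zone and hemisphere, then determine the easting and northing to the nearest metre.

Zone 11N: E 532612 m, N 3973350 m

Longitude -116.6386° lies in the 6° band [-120°, -114°), giving zone 11; latitude is north of the equator, so 11N.
Zone 11 central meridian λ₀ = 6×11 − 183 = -117°; Δλ = +0.3614°.
Transverse Mercator on WGS84 with k₀ = 0.9996 gives E = 532611.663 m, N = 3973349.959 m.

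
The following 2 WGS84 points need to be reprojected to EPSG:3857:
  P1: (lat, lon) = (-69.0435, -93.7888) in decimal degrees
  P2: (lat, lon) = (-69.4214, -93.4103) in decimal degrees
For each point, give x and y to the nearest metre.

P1: x -10440521 m, y -10764312 m; P2: x -10398387 m, y -10882957 m

Web Mercator: x = R·λ, y = R·ln tan(π/4+φ/2), R = 6378137 m.
P1 (-69.0435°, -93.7888°) → (-10440521.458, -10764312.279) m.
P2 (-69.4214°, -93.4103°) → (-10398387.031, -10882957.081) m.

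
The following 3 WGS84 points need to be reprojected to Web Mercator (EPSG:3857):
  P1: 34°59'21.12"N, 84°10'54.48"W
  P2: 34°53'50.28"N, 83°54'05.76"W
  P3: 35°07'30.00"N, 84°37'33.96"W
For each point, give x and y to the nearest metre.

Web Mercator: x = R·λ, y = R·ln tan(π/4+φ/2), R = 6378137 m.
P1 (34.9892°, -84.1818°) → (-9371075.110, 4162413.564) m.
P2 (34.8973°, -83.9016°) → (-9339883.389, 4149933.368) m.
P3 (35.1250°, -84.6261°) → (-9420534.360, 4180881.146) m.

P1: x -9371075 m, y 4162414 m; P2: x -9339883 m, y 4149933 m; P3: x -9420534 m, y 4180881 m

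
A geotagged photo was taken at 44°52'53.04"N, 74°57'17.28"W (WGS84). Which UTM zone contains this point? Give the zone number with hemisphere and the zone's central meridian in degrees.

UTM zone = ⌊(λ + 180)/6⌋ + 1; -74.9548° ∈ [-78°, -72°) → zone 18.
Hemisphere: N (φ ≥ 0).
Central meridian λ₀ = 6×18 − 183 = -75°.

Zone 18N, central meridian -75°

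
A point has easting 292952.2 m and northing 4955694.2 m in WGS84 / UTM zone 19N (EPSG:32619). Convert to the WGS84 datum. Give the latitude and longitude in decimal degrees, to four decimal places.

Zone 19N: λ₀ = -69°, k₀ = 0.9996, false easting 500000 m.
Meridian distance M = (N − FN)/k₀ = 4957677.3 m.
Inverse transverse Mercator on WGS84 gives φ = 44.72469977°, λ = -71.61450039°.

lat 44.7247°, lon -71.6145°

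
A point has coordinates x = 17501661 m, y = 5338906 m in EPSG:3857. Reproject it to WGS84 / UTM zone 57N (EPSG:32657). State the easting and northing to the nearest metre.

E 355338 m, N 4781975 m

Web Mercator inverse (R = 6378137 m) → φ = 43.17669882°, λ = 157.22009574°.
UTM 57N forward: E = 355337.832 m, N = 4781974.957 m.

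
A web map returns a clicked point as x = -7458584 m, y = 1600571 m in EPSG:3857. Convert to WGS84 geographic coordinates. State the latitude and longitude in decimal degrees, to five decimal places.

R = 6378137 m. λ = x/R = -67.00160005°.
φ = 2·arctan(exp(y/R)) − 90° = 2·arctan(1.28524) − 90° = 14.22959831°.

lat 14.22960°, lon -67.00160°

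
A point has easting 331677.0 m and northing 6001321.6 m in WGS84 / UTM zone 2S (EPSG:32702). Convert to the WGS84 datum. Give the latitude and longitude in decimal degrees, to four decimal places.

lat -36.1182°, lon -172.8703°

Zone 2S: λ₀ = -171°, k₀ = 0.9996, false easting 500000 m, false northing 10000000 m.
Meridian distance M = (N − FN)/k₀ = -4000278.5 m.
Inverse transverse Mercator on WGS84 gives φ = -36.11819987°, λ = -172.87030009°.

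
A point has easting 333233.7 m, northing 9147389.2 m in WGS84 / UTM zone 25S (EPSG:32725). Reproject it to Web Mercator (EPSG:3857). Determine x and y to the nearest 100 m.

x -3841900 m, y -861000 m

Unproject from UTM 25S (λ₀ = -33°) → φ = -7.71069987°, λ = -34.51209965°.
Web Mercator (R = 6378137 m): x = -3841869.360 m, y = -860953.908 m.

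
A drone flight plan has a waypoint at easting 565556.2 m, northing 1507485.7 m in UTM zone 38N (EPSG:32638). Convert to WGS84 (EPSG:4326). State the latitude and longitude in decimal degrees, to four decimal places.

Zone 38N: λ₀ = 45°, k₀ = 0.9996, false easting 500000 m.
Meridian distance M = (N − FN)/k₀ = 1508088.9 m.
Inverse transverse Mercator on WGS84 gives φ = 13.63539999°, λ = 45.60610020°.

lat 13.6354°, lon 45.6061°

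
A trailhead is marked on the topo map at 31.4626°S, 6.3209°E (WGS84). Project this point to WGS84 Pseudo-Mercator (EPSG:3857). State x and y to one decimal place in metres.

x 703639.4 m, y -3692973.4 m

Web Mercator is spherical with R = a = 6378137 m.
x = R·λ = 6378137 × 0.110320517 = 703639.369 m.
y = R·ln tan(π/4 + φ/2) = 6378137 × -0.579005032 = -3692973.415 m.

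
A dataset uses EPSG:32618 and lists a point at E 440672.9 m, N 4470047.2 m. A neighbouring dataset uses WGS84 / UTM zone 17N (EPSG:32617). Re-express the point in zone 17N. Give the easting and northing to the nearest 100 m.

UTM 18N → geographic: φ = 40.37889989°, λ = -75.69890015°.
UTM 17N (λ₀ = -81°) forward: E = 950093.196 m, N = 4483322.864 m.

E 950100 m, N 4483300 m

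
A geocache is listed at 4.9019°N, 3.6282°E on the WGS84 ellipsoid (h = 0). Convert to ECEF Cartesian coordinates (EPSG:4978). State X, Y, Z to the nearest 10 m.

WGS84: a = 6378137 m, e² = 0.006694380; N(φ) = a/√(1−e²sin²φ) = 6378292.888 m.
X = (N+h)·cosφ·cosλ = 6342226.812 m; Y = (N+h)·cosφ·sinλ = 402153.078 m; Z = (N(1−e²)+h)·sinφ = 541376.289 m.

X 6342230 m, Y 402150 m, Z 541380 m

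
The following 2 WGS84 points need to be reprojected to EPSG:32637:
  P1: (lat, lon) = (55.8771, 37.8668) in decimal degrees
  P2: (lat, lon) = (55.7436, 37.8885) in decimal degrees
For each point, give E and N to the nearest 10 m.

UTM zone 37N: λ₀ = 39°, k₀ = 0.9996.
P1 (55.8771°, 37.8668°) → (429102.386, 6192981.722) m.
P2 (55.7436°, 37.8885°) → (430221.530, 6178103.005) m.

P1: E 429100 m, N 6192980 m; P2: E 430220 m, N 6178100 m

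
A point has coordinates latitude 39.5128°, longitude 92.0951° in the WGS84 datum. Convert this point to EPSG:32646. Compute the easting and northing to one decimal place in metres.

Zone 46 central meridian λ₀ = 6×46 − 183 = 93°; Δλ = -0.9049°.
Transverse Mercator on WGS84 with k₀ = 0.9996 gives E = 422211.240 m, N = 4374075.914 m.

E 422211.2 m, N 4374075.9 m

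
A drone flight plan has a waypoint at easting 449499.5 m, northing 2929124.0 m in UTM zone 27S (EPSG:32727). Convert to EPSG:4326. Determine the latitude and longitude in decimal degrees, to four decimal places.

lat -63.7618°, lon -22.0238°

Zone 27S: λ₀ = -21°, k₀ = 0.9996, false easting 500000 m, false northing 10000000 m.
Meridian distance M = (N − FN)/k₀ = -7073705.5 m.
Inverse transverse Mercator on WGS84 gives φ = -63.76179968°, λ = -22.02380011°.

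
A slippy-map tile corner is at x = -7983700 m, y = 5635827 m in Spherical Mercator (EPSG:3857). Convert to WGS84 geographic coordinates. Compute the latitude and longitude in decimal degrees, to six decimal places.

lat 45.090797°, lon -71.718797°

R = 6378137 m. λ = x/R = -71.71879734°.
φ = 2·arctan(exp(y/R)) − 90° = 2·arctan(2.41963) − 90° = 45.09079726°.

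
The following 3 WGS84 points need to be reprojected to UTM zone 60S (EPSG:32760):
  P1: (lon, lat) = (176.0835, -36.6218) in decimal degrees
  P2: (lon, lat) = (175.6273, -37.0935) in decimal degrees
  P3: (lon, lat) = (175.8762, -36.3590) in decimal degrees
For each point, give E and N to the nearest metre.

UTM zone 60S: λ₀ = 177°, k₀ = 0.9996.
P1 (-36.6218°, 176.0835°) → (418050.318, 5946690.243) m.
P2 (-37.0935°, 175.6273°) → (378009.056, 5893873.834) m.
P3 (-36.3590°, 175.8762°) → (399173.689, 5975645.754) m.

P1: E 418050 m, N 5946690 m; P2: E 378009 m, N 5893874 m; P3: E 399174 m, N 5975646 m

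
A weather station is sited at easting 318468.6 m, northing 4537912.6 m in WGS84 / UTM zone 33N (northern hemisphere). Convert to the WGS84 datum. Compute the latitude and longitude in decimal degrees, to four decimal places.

Zone 33N: λ₀ = 15°, k₀ = 0.9996, false easting 500000 m.
Meridian distance M = (N − FN)/k₀ = 4539728.5 m.
Inverse transverse Mercator on WGS84 gives φ = 40.97219981°, λ = 12.84249963°.

lat 40.9722°, lon 12.8425°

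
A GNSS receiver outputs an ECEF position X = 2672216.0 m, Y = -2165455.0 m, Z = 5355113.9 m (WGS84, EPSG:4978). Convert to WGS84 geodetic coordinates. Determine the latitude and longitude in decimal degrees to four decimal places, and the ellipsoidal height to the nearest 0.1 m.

λ = atan2(Y, X) = -39.01989987°; p = √(X²+Y²) = 3439467.1 m.
Bowring's method on WGS84 (a = 6378137 m, b = 6356752.314 m) gives φ = 57.46299983°, h = 1549.637 m.

lat 57.4630°, lon -39.0199°, h 1549.6 m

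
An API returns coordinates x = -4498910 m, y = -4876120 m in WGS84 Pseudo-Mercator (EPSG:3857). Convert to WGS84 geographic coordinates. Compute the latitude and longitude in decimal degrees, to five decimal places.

R = 6378137 m. λ = x/R = -40.41439615°.
φ = 2·arctan(exp(y/R)) − 90° = 2·arctan(0.46556) − 90° = -40.07000200°.

lat -40.07000°, lon -40.41440°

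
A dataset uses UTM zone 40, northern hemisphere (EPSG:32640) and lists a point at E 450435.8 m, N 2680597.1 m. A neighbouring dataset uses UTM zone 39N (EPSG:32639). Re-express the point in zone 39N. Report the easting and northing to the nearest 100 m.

E 1060200 m, N 2691600 m

UTM 40N → geographic: φ = 24.23739985°, λ = 56.51180031°.
UTM 39N (λ₀ = 51°) forward: E = 1060154.507 m, N = 2691594.132 m.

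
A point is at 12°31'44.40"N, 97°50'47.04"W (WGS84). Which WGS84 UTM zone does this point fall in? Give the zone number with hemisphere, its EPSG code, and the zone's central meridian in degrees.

UTM zone = ⌊(λ + 180)/6⌋ + 1; -97.8464° ∈ [-102°, -96°) → zone 14.
Hemisphere: N (φ ≥ 0).
Central meridian λ₀ = 6×14 − 183 = -99°.
EPSG code: 32614.

Zone 14N (EPSG:32614), central meridian -99°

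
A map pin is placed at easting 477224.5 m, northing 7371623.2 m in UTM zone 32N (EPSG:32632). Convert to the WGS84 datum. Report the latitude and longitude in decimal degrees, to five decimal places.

lat 66.46310°, lon 8.48890°

Zone 32N: λ₀ = 9°, k₀ = 0.9996, false easting 500000 m.
Meridian distance M = (N − FN)/k₀ = 7374573.0 m.
Inverse transverse Mercator on WGS84 gives φ = 66.46310023°, λ = 8.48889902°.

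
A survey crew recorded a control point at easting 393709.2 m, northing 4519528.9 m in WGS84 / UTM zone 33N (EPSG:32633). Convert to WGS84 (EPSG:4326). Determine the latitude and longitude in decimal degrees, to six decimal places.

Zone 33N: λ₀ = 15°, k₀ = 0.9996, false easting 500000 m.
Meridian distance M = (N − FN)/k₀ = 4521337.4 m.
Inverse transverse Mercator on WGS84 gives φ = 40.81990041°, λ = 13.73960053°.

lat 40.819900°, lon 13.739601°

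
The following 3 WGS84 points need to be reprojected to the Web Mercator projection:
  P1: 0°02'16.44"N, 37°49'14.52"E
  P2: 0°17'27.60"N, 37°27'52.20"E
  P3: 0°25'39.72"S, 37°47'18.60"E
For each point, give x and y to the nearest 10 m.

Web Mercator: x = R·λ, y = R·ln tan(π/4+φ/2), R = 6378137 m.
P1 (0.0379°, 37.8207°) → (4210181.065, 4219.009) m.
P2 (0.2910°, 37.4645°) → (4170529.063, 32394.111) m.
P3 (-0.4277°, 37.7885°) → (4206596.578, -47611.788) m.

P1: x 4210180 m, y 4220 m; P2: x 4170530 m, y 32390 m; P3: x 4206600 m, y -47610 m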